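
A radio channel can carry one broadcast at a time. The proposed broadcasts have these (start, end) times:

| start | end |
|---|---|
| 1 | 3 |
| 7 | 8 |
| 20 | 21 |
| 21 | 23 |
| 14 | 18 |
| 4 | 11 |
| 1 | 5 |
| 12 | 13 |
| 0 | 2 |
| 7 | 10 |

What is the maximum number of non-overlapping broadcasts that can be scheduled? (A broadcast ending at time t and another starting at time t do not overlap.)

6

Order by finish time; keep every interval that doesn't clash with the previous kept one.
Sorted by end: (0,2)  (1,3)  (1,5)  (7,8)  (7,10)  (4,11)  (12,13)  (14,18)  (20,21)  (21,23)
take (0,2); take (7,8); skip (4,11); take (12,13); take (14,18); take (20,21); take (21,23).
Selected 6 broadcasts.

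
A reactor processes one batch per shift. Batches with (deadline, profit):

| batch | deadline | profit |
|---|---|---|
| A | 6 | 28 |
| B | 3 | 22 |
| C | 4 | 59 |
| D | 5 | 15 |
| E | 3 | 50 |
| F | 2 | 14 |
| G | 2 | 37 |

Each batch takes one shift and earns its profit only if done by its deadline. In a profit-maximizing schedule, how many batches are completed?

6

Profit order: C=59 E=50 G=37 A=28 B=22 D=15 F=14
Assign: C→slot 4, E→slot 3, G→slot 2, A→slot 6, B→slot 1, D→slot 5, F skipped.
Slots: [1:B] [2:G] [3:E] [4:C] [5:D] [6:A]
6 of 7 scheduled.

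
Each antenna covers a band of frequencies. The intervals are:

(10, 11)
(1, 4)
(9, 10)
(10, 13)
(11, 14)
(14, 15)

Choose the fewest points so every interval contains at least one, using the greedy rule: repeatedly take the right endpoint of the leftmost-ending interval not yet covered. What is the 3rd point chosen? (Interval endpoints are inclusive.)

14

By right end: [1,4]  [9,10]  [10,11]  [10,13]  [11,14]  [14,15]
[1,4] uncovered → point at 4; [9,10] uncovered → point at 10; [11,14] uncovered → point at 14.
Points: 4, 10, 14 (3 total).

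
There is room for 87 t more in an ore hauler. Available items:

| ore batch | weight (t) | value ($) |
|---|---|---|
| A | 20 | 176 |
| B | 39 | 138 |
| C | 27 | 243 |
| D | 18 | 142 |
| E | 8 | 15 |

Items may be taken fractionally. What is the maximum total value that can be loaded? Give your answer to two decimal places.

Order: C (243/27=9.00) > A (176/20=8.80) > D (142/18=7.89) > B (138/39=3.54) > E (15/8=1.88)
Fill: take C (27 @ 243) → take A (20 @ 176) → take D (18 @ 142) → take 22/39 of B → 77.85; 87/87 used.
Total value = 638.85

638.85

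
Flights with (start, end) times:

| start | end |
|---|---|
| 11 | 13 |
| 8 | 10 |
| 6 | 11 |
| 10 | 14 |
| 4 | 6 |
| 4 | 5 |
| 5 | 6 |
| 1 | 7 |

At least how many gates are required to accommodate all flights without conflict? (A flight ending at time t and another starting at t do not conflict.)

The answer is the maximum number of intervals overlapping at any instant.
starts: [1, 4, 4, 5, 6, 8, 10, 11]
ends:   [5, 6, 6, 7, 10, 11, 13, 14]
s1→1 s4→2 s4→3  — peak 3.

3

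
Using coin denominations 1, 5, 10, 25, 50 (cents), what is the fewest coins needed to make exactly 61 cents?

61 − 1×50→11 − 1×10→1 − 1×1→0
Total coins = 1 + 1 + 1 = 3

3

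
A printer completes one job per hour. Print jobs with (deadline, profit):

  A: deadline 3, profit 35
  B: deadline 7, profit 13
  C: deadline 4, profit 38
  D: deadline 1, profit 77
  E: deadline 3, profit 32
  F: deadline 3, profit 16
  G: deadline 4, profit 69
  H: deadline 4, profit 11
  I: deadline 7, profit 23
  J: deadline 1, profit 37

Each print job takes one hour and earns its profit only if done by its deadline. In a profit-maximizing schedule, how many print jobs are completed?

Take jobs in profit order; each goes to the latest open slot no later than its deadline.
Profit order: D=77 G=69 C=38 J=37 A=35 E=32 I=23 F=16 B=13 H=11
Assign: D→slot 1, G→slot 4, C→slot 3, J skipped, A→slot 2, E skipped, I→slot 7, F skipped, B→slot 6, H skipped.
Slots: [1:D] [2:A] [3:C] [4:G] [6:B] [7:I]
6 of 10 scheduled.

6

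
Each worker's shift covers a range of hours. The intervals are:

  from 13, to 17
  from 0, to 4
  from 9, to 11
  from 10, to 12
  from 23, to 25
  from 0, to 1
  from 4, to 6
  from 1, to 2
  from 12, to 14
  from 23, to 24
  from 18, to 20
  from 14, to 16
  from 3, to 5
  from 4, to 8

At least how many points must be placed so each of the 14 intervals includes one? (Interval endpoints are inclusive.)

Sorted: [0,1] [1,2] [0,4] [3,5] [4,6] [4,8] [9,11] [10,12] [12,14] [14,16] [13,17] [18,20] [23,24] [23,25]
{[0,1],[1,2],[0,4]} hit by 1; {[3,5],[4,6],[4,8]} hit by 5; {[9,11],[10,12]} hit by 11; {[12,14],[14,16],[13,17]} hit by 14; {[18,20]} hit by 20; {[23,24],[23,25]} hit by 24.
Points: 1, 5, 11, 14, 20, 24 (6 total).

6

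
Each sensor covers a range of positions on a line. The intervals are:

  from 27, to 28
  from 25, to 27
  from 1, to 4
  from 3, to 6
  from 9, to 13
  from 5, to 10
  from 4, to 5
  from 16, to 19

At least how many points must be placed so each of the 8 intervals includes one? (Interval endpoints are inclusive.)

4

Sorted: [1,4] [4,5] [3,6] [5,10] [9,13] [16,19] [25,27] [27,28]
{[1,4],[4,5],[3,6]} hit by 4; {[5,10],[9,13]} hit by 10; {[16,19]} hit by 19; {[25,27],[27,28]} hit by 27.
Points: 4, 10, 19, 27 (4 total).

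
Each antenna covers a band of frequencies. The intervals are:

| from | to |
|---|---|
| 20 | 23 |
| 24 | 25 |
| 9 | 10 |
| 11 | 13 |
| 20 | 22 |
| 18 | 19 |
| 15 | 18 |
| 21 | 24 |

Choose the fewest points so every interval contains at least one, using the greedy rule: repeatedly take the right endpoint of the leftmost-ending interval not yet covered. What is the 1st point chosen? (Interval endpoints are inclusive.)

Sort by right endpoint; whenever an interval is uncovered, place a point at its right end.
Sorted: [9,10] [11,13] [15,18] [18,19] [20,22] [20,23] [21,24] [24,25]
{[9,10]} hit by 10; {[11,13]} hit by 13; {[15,18],[18,19]} hit by 18; {[20,22],[20,23],[21,24]} hit by 22; {[24,25]} hit by 25.
Points: 10, 13, 18, 22, 25 (5 total).

10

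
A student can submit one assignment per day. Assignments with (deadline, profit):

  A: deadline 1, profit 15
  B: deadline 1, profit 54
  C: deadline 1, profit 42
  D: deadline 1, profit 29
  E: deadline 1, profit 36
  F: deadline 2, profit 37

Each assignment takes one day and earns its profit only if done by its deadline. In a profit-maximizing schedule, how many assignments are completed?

2

Profit order: B=54 C=42 F=37 E=36 D=29 A=15
Assign: B→slot 1, C skipped, F→slot 2, E skipped, D skipped, A skipped.
Slots: [1:B] [2:F]
2 of 6 scheduled.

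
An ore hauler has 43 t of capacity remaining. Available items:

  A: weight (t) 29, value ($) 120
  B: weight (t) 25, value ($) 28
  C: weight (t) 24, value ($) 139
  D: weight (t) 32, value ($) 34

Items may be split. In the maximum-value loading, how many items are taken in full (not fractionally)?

Ratios (sorted): C 5.79, A 4.14, B 1.12, D 1.06
take C (24 @ 139); take 19/29 of A → 78.62. Capacity used 43/43.
1 item(s) taken whole; one partial (take 19/29 of A).

1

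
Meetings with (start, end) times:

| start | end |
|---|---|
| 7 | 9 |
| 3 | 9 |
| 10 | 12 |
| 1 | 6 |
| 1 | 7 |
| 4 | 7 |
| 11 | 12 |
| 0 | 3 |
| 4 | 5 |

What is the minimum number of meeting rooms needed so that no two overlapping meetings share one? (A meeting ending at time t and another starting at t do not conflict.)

5

Events (time:±→running): 0:+→1 1:+→2 1:+→3 3:-→2 3:+→3 4:+→4 4:+→5 … peak 5.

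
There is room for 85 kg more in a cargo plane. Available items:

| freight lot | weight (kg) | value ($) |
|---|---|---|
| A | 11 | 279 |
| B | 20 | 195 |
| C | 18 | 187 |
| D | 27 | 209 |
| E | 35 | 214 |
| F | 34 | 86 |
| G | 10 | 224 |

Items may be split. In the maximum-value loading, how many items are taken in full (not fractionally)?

Greedy by value/weight ratio, highest first.
Ratios (sorted): A 25.36, G 22.40, C 10.39, B 9.75, D 7.74, E 6.11, F 2.53
take A (11 @ 279); take G (10 @ 224); take C (18 @ 187); take B (20 @ 195); take 26/27 of D → 201.26. Capacity used 85/85.
4 item(s) taken whole; one partial (take 26/27 of D).

4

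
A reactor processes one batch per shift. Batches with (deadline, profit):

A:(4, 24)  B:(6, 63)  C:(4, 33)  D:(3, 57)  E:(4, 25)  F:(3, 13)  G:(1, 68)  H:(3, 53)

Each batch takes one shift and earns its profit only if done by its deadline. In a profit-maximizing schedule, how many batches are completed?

5

Sort by profit descending; place each in the latest free slot ≤ its deadline.
By profit: G(d1,68), B(d6,63), D(d3,57), H(d3,53), C(d4,33), E(d4,25), A(d4,24), F(d3,13)
G→slot 1; B→slot 6; D→slot 3; H→slot 2; C→slot 4; E skipped; A skipped; F skipped.
5 of 8 scheduled.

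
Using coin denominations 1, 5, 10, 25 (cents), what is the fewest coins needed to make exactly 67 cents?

Greedy: take as many of the largest coin as possible, then repeat with the remainder.
67 − 2×25→17 − 1×10→7 − 1×5→2 − 2×1→0
Total coins = 2 + 1 + 1 + 2 = 6

6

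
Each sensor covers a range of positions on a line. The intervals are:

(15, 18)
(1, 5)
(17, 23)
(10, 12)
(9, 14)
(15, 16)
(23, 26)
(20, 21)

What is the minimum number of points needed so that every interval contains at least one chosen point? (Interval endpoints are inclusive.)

Sort by right endpoint; whenever an interval is uncovered, place a point at its right end.
Sorted: [1,5] [10,12] [9,14] [15,16] [15,18] [20,21] [17,23] [23,26]
{[1,5]} hit by 5; {[10,12],[9,14]} hit by 12; {[15,16],[15,18]} hit by 16; {[20,21],[17,23]} hit by 21; {[23,26]} hit by 26.
Points: 5, 12, 16, 21, 26 (5 total).

5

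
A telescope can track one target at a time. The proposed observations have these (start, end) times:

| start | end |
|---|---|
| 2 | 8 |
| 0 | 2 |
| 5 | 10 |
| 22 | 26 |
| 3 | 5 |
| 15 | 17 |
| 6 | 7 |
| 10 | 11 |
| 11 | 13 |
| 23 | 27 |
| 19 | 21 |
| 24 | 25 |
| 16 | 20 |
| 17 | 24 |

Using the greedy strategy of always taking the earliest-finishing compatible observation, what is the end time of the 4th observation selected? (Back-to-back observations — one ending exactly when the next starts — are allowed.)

11

By end time: (0,2), (3,5), (6,7), (2,8), (5,10), (10,11), (11,13), (15,17), (16,20), (19,21), (17,24), (24,25), (22,26), (23,27).
Pick (0,2); next start ≥ 2 → (3,5); next start ≥ 5 → (6,7); next start ≥ 7 → (10,11); next start ≥ 11 → (11,13); next start ≥ 13 → (15,17); next start ≥ 17 → (19,21); next start ≥ 21 → (24,25).
Selected: (0,2) (3,5) (6,7) (10,11) (11,13) (15,17) (19,21) (24,25)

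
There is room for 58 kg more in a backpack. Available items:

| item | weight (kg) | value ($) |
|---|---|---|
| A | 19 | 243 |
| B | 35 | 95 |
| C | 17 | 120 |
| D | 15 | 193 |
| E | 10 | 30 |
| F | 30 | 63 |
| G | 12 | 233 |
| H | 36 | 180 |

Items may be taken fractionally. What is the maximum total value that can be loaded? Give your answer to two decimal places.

Ratios (sorted): G 19.42, D 12.87, A 12.79, C 7.06, H 5.00, E 3.00, B 2.71, F 2.10
take G (12 @ 233); take D (15 @ 193); take A (19 @ 243); take 12/17 of C → 84.71. Capacity used 58/58.
Total value = 753.71

753.71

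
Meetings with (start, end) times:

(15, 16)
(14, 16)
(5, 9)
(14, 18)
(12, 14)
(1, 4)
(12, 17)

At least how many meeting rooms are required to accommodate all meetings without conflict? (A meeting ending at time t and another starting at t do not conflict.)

The answer is the maximum number of intervals overlapping at any instant.
starts: [1, 5, 12, 12, 14, 14, 15]
ends:   [4, 9, 14, 16, 16, 17, 18]
s1→1 e4→0 s5→1 e9→0 s12→1 s12→2 e14→1 s14→2 s14→3 s15→4  — peak 4.

4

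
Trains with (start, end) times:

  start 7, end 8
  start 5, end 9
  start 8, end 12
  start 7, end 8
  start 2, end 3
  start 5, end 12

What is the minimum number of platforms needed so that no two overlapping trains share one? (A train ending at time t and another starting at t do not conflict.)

4

The answer is the maximum number of intervals overlapping at any instant.
starts: [2, 5, 5, 7, 7, 8]
ends:   [3, 8, 8, 9, 12, 12]
s2→1 e3→0 s5→1 s5→2 s7→3 s7→4  — peak 4.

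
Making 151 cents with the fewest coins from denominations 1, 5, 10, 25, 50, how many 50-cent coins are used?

151 − 3×50→1 − 1×1→0
Count of 50: 3

3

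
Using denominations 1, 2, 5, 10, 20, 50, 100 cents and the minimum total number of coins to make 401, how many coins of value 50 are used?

0

Use the largest denomination that fits, subtract, and repeat.
401 − 4×100→1 − 1×1→0
Count of 50: 0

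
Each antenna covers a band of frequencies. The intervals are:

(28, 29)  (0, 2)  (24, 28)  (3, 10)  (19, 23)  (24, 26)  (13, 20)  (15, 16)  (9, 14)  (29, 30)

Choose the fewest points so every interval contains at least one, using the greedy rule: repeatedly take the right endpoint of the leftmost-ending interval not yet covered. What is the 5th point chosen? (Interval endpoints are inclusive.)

26

By right end: [0,2]  [3,10]  [9,14]  [15,16]  [13,20]  [19,23]  [24,26]  [24,28]  [28,29]  [29,30]
[0,2] uncovered → point at 2; [3,10] uncovered → point at 10; [15,16] uncovered → point at 16; [19,23] uncovered → point at 23; [24,26] uncovered → point at 26; [28,29] uncovered → point at 29.
Points: 2, 10, 16, 23, 26, 29 (6 total).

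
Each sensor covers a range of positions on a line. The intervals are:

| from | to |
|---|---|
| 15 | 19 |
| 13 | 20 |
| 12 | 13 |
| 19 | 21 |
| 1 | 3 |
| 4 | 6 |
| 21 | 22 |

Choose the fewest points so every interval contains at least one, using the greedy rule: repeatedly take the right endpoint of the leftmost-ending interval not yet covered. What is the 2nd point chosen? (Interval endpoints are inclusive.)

Sort by right endpoint; whenever an interval is uncovered, place a point at its right end.
Sorted: [1,3] [4,6] [12,13] [15,19] [13,20] [19,21] [21,22]
{[1,3]} hit by 3; {[4,6]} hit by 6; {[12,13]} hit by 13; {[15,19],[13,20],[19,21]} hit by 19; {[21,22]} hit by 22.
Points: 3, 6, 13, 19, 22 (5 total).

6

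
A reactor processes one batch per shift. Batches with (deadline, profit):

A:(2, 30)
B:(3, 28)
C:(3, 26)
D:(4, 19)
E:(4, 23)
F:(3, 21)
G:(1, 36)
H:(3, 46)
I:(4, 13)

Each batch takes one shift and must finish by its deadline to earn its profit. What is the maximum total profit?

Sort by profit descending; place each in the latest free slot ≤ its deadline.
By profit: H(d3,46), G(d1,36), A(d2,30), B(d3,28), C(d3,26), E(d4,23), F(d3,21), D(d4,19), I(d4,13)
H→slot 3; G→slot 1; A→slot 2; B skipped; C skipped; E→slot 4; F skipped; D skipped; I skipped.
Profit = 36 + 30 + 46 + 23 = 135

135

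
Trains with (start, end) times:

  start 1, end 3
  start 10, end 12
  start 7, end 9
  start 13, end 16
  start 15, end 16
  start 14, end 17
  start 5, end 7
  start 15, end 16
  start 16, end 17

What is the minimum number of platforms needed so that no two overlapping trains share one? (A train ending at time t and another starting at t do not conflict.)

starts: [1, 5, 7, 10, 13, 14, 15, 15, 16]
ends:   [3, 7, 9, 12, 16, 16, 16, 17, 17]
s1→1 e3→0 s5→1 e7→0 s7→1 e9→0 s10→1 e12→0 s13→1 s14→2 s15→3 s15→4  — peak 4.

4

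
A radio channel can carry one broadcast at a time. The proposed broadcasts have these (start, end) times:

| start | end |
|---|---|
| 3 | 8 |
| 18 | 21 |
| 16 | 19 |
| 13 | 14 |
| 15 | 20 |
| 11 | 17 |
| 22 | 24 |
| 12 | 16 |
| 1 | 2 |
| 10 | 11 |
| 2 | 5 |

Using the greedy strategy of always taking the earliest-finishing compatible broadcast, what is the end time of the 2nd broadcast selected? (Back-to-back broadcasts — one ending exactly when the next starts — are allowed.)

Sort by end time and greedily take each interval whose start is ≥ the last chosen end.
Sorted by end: (1,2)  (2,5)  (3,8)  (10,11)  (13,14)  (12,16)  (11,17)  (16,19)  (15,20)  (18,21)  (22,24)
take (1,2); take (2,5); take (10,11); take (13,14); take (16,19); skip (15,20); skip (18,21); take (22,24).
Selected: (1,2) (2,5) (10,11) (13,14) (16,19) (22,24)

5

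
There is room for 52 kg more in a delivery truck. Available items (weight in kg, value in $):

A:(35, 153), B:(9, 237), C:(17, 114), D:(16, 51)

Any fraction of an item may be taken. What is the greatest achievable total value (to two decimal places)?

Greedy by value/weight ratio, highest first.
Ratios (sorted): B 26.33, C 6.71, A 4.37, D 3.19
take B (9 @ 237); take C (17 @ 114); take 26/35 of A → 113.66. Capacity used 52/52.
Total value = 464.66

464.66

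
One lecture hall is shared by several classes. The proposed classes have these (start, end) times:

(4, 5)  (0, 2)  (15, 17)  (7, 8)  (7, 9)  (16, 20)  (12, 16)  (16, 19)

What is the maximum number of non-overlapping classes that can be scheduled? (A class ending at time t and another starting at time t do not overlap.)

Sorted by end: (0,2)  (4,5)  (7,8)  (7,9)  (12,16)  (15,17)  (16,19)  (16,20)
take (0,2); take (4,5); take (7,8); take (12,16); take (16,19).
Selected 5 classes.

5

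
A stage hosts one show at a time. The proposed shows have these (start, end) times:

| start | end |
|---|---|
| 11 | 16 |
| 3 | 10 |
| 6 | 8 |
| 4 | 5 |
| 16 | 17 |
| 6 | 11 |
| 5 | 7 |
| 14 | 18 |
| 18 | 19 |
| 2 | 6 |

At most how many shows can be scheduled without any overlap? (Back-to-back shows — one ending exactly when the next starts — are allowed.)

By end time: (4,5), (2,6), (5,7), (6,8), (3,10), (6,11), (11,16), (16,17), (14,18), (18,19).
Pick (4,5); next start ≥ 5 → (5,7); next start ≥ 7 → (11,16); next start ≥ 16 → (16,17); next start ≥ 17 → (18,19).
Selected 5 shows.

5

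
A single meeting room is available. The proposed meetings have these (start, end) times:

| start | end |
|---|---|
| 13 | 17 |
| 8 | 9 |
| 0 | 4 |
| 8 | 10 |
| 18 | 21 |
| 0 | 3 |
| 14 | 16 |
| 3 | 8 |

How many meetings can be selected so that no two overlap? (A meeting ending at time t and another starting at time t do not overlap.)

5

Sorted by end: (0,3)  (0,4)  (3,8)  (8,9)  (8,10)  (14,16)  (13,17)  (18,21)
take (0,3); skip (0,4); take (3,8); take (8,9); take (14,16); take (18,21).
Selected 5 meetings.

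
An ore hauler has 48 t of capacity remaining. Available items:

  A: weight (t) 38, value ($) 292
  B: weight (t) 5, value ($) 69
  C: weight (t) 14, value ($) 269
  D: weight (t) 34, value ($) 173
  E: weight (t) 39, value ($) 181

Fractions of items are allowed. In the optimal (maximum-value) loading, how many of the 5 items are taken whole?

Greedy by value/weight ratio, highest first.
Order: C (269/14=19.21) > B (69/5=13.80) > A (292/38=7.68) > D (173/34=5.09) > E (181/39=4.64)
Fill: take C (14 @ 269) → take B (5 @ 69) → take 29/38 of A → 222.84; 48/48 used.
2 item(s) taken whole; one partial (take 29/38 of A).

2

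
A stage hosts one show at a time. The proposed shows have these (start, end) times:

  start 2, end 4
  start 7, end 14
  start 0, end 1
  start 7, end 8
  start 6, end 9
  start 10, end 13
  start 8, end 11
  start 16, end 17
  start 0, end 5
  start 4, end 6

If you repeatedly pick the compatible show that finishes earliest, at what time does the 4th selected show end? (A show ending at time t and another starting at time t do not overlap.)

Sorted by end: (0,1)  (2,4)  (0,5)  (4,6)  (7,8)  (6,9)  (8,11)  (10,13)  (7,14)  (16,17)
take (0,1); take (2,4); skip (0,5); take (4,6); take (7,8); take (8,11); skip (7,14); take (16,17).
Selected: (0,1) (2,4) (4,6) (7,8) (8,11) (16,17)

8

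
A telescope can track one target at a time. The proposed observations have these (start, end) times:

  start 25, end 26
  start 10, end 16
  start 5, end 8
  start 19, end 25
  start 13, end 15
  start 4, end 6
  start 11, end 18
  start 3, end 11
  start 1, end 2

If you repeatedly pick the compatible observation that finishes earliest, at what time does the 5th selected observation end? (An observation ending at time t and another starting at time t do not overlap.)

By end time: (1,2), (4,6), (5,8), (3,11), (13,15), (10,16), (11,18), (19,25), (25,26).
Pick (1,2); next start ≥ 2 → (4,6); next start ≥ 6 → (13,15); next start ≥ 15 → (19,25); next start ≥ 25 → (25,26).
Selected: (1,2) (4,6) (13,15) (19,25) (25,26)

26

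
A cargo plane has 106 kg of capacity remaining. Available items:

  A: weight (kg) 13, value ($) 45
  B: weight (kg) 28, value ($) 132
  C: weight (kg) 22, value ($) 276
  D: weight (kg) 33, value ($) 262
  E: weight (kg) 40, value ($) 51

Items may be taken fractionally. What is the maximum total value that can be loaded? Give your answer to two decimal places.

Greedy by value/weight ratio, highest first.
Ratios (sorted): C 12.55, D 7.94, B 4.71, A 3.46, E 1.27
take C (22 @ 276); take D (33 @ 262); take B (28 @ 132); take A (13 @ 45); take 10/40 of E → 12.75. Capacity used 106/106.
Total value = 727.75

727.75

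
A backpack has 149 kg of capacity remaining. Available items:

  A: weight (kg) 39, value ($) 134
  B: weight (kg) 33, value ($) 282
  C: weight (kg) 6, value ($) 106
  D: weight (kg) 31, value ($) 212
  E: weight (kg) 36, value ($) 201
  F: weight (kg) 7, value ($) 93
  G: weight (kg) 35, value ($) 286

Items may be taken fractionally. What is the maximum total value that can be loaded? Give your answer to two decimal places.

Greedy by value/weight ratio, highest first.
Ratios (sorted): C 17.67, F 13.29, B 8.55, G 8.17, D 6.84, E 5.58, A 3.44
take C (6 @ 106); take F (7 @ 93); take B (33 @ 282); take G (35 @ 286); take D (31 @ 212); take E (36 @ 201); take 1/39 of A → 3.44. Capacity used 149/149.
Total value = 1183.44

1183.44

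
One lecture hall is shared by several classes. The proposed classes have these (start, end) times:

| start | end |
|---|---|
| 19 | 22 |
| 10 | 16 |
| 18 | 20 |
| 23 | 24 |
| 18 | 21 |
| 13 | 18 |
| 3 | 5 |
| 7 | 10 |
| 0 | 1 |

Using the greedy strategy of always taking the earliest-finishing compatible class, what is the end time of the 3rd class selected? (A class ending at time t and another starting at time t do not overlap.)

By end time: (0,1), (3,5), (7,10), (10,16), (13,18), (18,20), (18,21), (19,22), (23,24).
Pick (0,1); next start ≥ 1 → (3,5); next start ≥ 5 → (7,10); next start ≥ 10 → (10,16); next start ≥ 16 → (18,20); next start ≥ 20 → (23,24).
Selected: (0,1) (3,5) (7,10) (10,16) (18,20) (23,24)

10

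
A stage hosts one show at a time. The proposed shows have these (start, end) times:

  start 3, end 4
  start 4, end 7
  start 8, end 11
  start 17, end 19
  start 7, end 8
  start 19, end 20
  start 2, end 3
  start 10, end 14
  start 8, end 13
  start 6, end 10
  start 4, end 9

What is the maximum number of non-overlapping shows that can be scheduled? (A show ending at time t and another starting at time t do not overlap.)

Sort by end time and greedily take each interval whose start is ≥ the last chosen end.
By end time: (2,3), (3,4), (4,7), (7,8), (4,9), (6,10), (8,11), (8,13), (10,14), (17,19), (19,20).
Pick (2,3); next start ≥ 3 → (3,4); next start ≥ 4 → (4,7); next start ≥ 7 → (7,8); next start ≥ 8 → (8,11); next start ≥ 11 → (17,19); next start ≥ 19 → (19,20).
Selected 7 shows.

7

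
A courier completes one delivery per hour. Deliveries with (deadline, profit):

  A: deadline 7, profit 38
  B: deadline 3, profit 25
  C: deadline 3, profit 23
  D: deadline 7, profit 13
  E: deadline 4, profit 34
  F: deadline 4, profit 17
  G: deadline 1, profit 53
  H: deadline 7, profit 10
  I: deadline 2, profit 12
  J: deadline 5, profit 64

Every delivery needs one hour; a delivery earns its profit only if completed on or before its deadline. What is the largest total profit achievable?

250

Take jobs in profit order; each goes to the latest open slot no later than its deadline.
Profit order: J=64 G=53 A=38 E=34 B=25 C=23 F=17 D=13 I=12 H=10
Assign: J→slot 5, G→slot 1, A→slot 7, E→slot 4, B→slot 3, C→slot 2, F skipped, D→slot 6, I skipped, H skipped.
Slots: [1:G] [2:C] [3:B] [4:E] [5:J] [6:D] [7:A]
Profit = 53 + 23 + 25 + 34 + 64 + 13 + 38 = 250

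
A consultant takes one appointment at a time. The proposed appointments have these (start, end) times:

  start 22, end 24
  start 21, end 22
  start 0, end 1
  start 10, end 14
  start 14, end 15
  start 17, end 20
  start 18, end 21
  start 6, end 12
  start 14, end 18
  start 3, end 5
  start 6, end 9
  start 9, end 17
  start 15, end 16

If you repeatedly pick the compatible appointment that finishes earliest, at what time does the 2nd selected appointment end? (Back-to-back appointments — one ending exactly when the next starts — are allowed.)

Greedy by earliest finish: after sorting by end time, pick each interval compatible with the last pick.
By end time: (0,1), (3,5), (6,9), (6,12), (10,14), (14,15), (15,16), (9,17), (14,18), (17,20), (18,21), (21,22), (22,24).
Pick (0,1); next start ≥ 1 → (3,5); next start ≥ 5 → (6,9); next start ≥ 9 → (10,14); next start ≥ 14 → (14,15); next start ≥ 15 → (15,16); next start ≥ 16 → (17,20); next start ≥ 20 → (21,22); next start ≥ 22 → (22,24).
Selected: (0,1) (3,5) (6,9) (10,14) (14,15) (15,16) (17,20) (21,22) (22,24)

5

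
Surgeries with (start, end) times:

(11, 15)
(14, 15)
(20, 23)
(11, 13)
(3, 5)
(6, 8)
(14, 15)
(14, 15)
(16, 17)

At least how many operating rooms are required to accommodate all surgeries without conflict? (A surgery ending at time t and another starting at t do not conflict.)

Count concurrent intervals with a sweep; the peak is the room count.
Events (time:±→running): 3:+→1 5:-→0 6:+→1 8:-→0 11:+→1 11:+→2 13:-→1 14:+→2 14:+→3 14:+→4 … peak 4.

4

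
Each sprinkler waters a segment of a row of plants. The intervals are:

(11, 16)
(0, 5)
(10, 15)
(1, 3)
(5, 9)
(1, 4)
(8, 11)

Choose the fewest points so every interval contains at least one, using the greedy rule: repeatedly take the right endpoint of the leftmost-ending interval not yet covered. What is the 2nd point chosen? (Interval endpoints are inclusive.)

9

Process intervals by earliest right end; each time one isn't hit yet, stab at its right endpoint.
By right end: [1,3]  [1,4]  [0,5]  [5,9]  [8,11]  [10,15]  [11,16]
[1,3] uncovered → point at 3; [5,9] uncovered → point at 9; [10,15] uncovered → point at 15.
Points: 3, 9, 15 (3 total).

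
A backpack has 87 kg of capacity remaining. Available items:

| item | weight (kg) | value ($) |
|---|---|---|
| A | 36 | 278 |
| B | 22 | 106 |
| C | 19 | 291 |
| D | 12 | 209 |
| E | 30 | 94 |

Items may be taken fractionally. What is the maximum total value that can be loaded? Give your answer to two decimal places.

Order: D (209/12=17.42) > C (291/19=15.32) > A (278/36=7.72) > B (106/22=4.82) > E (94/30=3.13)
Fill: take D (12 @ 209) → take C (19 @ 291) → take A (36 @ 278) → take 20/22 of B → 96.36; 87/87 used.
Total value = 874.36

874.36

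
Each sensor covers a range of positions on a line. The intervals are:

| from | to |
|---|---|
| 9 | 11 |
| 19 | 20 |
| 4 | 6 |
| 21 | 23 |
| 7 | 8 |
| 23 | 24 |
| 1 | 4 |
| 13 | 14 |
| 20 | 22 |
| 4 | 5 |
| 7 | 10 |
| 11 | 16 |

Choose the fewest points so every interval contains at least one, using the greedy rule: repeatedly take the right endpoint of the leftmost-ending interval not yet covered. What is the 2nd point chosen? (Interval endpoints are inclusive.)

Process intervals by earliest right end; each time one isn't hit yet, stab at its right endpoint.
Sorted: [1,4] [4,5] [4,6] [7,8] [7,10] [9,11] [13,14] [11,16] [19,20] [20,22] [21,23] [23,24]
{[1,4],[4,5],[4,6]} hit by 4; {[7,8],[7,10]} hit by 8; {[9,11]} hit by 11; {[13,14],[11,16]} hit by 14; {[19,20],[20,22]} hit by 20; {[21,23],[23,24]} hit by 23.
Points: 4, 8, 11, 14, 20, 23 (6 total).

8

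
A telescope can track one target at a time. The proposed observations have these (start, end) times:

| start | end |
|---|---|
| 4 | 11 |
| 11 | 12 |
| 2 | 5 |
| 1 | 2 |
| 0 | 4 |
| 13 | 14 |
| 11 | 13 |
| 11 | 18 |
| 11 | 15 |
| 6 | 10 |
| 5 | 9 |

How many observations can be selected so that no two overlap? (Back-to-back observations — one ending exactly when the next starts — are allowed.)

5

Sorted by end: (1,2)  (0,4)  (2,5)  (5,9)  (6,10)  (4,11)  (11,12)  (11,13)  (13,14)  (11,15)  (11,18)
take (1,2); take (2,5); take (5,9); skip (6,10); take (11,12); take (13,14); skip (11,15); skip (11,18).
Selected 5 observations.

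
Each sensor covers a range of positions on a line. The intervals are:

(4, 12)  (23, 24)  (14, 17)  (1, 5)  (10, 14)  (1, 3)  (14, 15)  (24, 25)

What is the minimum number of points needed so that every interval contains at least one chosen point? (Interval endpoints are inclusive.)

Sort by right endpoint; whenever an interval is uncovered, place a point at its right end.
By right end: [1,3]  [1,5]  [4,12]  [10,14]  [14,15]  [14,17]  [23,24]  [24,25]
[1,3] uncovered → point at 3; [4,12] uncovered → point at 12; [14,15] uncovered → point at 15; [23,24] uncovered → point at 24.
Points: 3, 12, 15, 24 (4 total).

4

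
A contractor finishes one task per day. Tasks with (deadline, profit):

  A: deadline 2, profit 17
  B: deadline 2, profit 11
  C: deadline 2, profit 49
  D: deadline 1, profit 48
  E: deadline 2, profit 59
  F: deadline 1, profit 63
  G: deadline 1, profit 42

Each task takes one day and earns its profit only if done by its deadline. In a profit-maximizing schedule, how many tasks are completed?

2

Profit order: F=63 E=59 C=49 D=48 G=42 A=17 B=11
Assign: F→slot 1, E→slot 2, C skipped, D skipped, G skipped, A skipped, B skipped.
Slots: [1:F] [2:E]
2 of 7 scheduled.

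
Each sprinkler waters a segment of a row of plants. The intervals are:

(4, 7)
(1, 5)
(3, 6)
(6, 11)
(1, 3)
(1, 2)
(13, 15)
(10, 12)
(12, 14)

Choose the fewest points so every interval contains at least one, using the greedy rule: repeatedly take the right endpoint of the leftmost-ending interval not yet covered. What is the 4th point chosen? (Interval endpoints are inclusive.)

Sorted: [1,2] [1,3] [1,5] [3,6] [4,7] [6,11] [10,12] [12,14] [13,15]
{[1,2],[1,3],[1,5]} hit by 2; {[3,6],[4,7],[6,11]} hit by 6; {[10,12],[12,14]} hit by 12; {[13,15]} hit by 15.
Points: 2, 6, 12, 15 (4 total).

15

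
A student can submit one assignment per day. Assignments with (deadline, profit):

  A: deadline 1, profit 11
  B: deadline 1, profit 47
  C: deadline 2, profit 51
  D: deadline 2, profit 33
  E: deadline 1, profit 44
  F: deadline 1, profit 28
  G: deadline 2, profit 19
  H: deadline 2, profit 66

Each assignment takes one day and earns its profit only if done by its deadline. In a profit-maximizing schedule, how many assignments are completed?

2

Sort by profit descending; place each in the latest free slot ≤ its deadline.
By profit: H(d2,66), C(d2,51), B(d1,47), E(d1,44), D(d2,33), F(d1,28), G(d2,19), A(d1,11)
H→slot 2; C→slot 1; B skipped; E skipped; D skipped; F skipped; G skipped; A skipped.
2 of 8 scheduled.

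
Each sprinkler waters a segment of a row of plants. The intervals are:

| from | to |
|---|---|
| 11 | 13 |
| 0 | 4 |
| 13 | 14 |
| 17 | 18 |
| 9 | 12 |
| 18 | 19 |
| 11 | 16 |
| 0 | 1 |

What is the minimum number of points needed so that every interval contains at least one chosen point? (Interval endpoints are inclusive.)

4

Sort by right endpoint; whenever an interval is uncovered, place a point at its right end.
By right end: [0,1]  [0,4]  [9,12]  [11,13]  [13,14]  [11,16]  [17,18]  [18,19]
[0,1] uncovered → point at 1; [9,12] uncovered → point at 12; [13,14] uncovered → point at 14; [17,18] uncovered → point at 18.
Points: 1, 12, 14, 18 (4 total).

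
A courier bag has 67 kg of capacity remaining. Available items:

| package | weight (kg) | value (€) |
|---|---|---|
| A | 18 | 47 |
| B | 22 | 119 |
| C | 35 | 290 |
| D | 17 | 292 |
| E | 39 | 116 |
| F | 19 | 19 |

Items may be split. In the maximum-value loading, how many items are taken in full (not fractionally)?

2

Ratios (sorted): D 17.18, C 8.29, B 5.41, E 2.97, A 2.61, F 1.00
take D (17 @ 292); take C (35 @ 290); take 15/22 of B → 81.14. Capacity used 67/67.
2 item(s) taken whole; one partial (take 15/22 of B).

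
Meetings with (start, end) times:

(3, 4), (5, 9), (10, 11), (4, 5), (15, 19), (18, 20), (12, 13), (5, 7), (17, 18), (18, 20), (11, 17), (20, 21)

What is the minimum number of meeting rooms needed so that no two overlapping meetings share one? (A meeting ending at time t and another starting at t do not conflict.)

Events (time:±→running): 3:+→1 4:-→0 4:+→1 5:-→0 5:+→1 5:+→2 7:-→1 9:-→0 10:+→1 11:-→0 11:+→1 12:+→2 13:-→1 15:+→2 17:-→1 17:+→2 18:-→1 18:+→2 18:+→3 … peak 3.

3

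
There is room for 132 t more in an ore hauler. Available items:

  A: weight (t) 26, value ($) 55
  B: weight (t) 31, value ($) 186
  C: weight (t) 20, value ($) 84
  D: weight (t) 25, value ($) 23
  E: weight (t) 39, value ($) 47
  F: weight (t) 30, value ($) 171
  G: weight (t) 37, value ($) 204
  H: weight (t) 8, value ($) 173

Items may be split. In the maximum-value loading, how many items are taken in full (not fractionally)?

Sort by value per unit weight and fill in that order.
Order: H (173/8=21.62) > B (186/31=6.00) > F (171/30=5.70) > G (204/37=5.51) > C (84/20=4.20) > A (55/26=2.12) > E (47/39=1.21) > D (23/25=0.92)
Fill: take H (8 @ 173) → take B (31 @ 186) → take F (30 @ 171) → take G (37 @ 204) → take C (20 @ 84) → take 6/26 of A → 12.69; 132/132 used.
5 item(s) taken whole; one partial (take 6/26 of A).

5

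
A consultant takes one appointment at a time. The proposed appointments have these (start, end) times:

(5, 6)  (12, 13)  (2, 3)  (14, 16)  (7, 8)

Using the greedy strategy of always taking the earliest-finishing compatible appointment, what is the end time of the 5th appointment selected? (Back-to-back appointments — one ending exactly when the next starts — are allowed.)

16

Order by finish time; keep every interval that doesn't clash with the previous kept one.
By end time: (2,3), (5,6), (7,8), (12,13), (14,16).
Pick (2,3); next start ≥ 3 → (5,6); next start ≥ 6 → (7,8); next start ≥ 8 → (12,13); next start ≥ 13 → (14,16).
Selected: (2,3) (5,6) (7,8) (12,13) (14,16)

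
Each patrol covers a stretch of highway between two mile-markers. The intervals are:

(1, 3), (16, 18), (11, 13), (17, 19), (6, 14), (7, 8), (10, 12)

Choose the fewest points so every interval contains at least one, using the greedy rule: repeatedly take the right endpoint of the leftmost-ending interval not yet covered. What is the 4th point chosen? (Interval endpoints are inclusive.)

Sort by right endpoint; whenever an interval is uncovered, place a point at its right end.
By right end: [1,3]  [7,8]  [10,12]  [11,13]  [6,14]  [16,18]  [17,19]
[1,3] uncovered → point at 3; [7,8] uncovered → point at 8; [10,12] uncovered → point at 12; [16,18] uncovered → point at 18.
Points: 3, 8, 12, 18 (4 total).

18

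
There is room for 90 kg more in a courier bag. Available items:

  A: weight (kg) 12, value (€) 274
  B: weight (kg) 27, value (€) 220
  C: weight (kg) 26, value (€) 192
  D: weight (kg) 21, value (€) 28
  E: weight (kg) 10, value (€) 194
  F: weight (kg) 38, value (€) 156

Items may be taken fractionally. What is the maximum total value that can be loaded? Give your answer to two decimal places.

Sort by value per unit weight and fill in that order.
Ratios (sorted): A 22.83, E 19.40, B 8.15, C 7.38, F 4.11, D 1.33
take A (12 @ 274); take E (10 @ 194); take B (27 @ 220); take C (26 @ 192); take 15/38 of F → 61.58. Capacity used 90/90.
Total value = 941.58

941.58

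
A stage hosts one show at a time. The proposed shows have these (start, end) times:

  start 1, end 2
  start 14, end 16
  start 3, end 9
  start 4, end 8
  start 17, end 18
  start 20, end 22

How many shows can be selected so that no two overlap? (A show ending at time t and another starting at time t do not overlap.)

Sorted by end: (1,2)  (4,8)  (3,9)  (14,16)  (17,18)  (20,22)
take (1,2); take (4,8); take (14,16); take (17,18); take (20,22).
Selected 5 shows.

5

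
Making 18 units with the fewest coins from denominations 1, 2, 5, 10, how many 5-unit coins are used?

1

18 − 1×10→8 − 1×5→3 − 1×2→1 − 1×1→0
Count of 5: 1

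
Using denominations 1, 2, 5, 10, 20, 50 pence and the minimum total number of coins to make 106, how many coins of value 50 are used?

2

Use the largest denomination that fits, subtract, and repeat.
106 − 2×50→6 − 1×5→1 − 1×1→0
Count of 50: 2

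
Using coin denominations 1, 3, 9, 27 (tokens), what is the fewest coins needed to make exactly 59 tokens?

5

59 − 2×27→5 − 1×3→2 − 2×1→0
Total coins = 2 + 1 + 2 = 5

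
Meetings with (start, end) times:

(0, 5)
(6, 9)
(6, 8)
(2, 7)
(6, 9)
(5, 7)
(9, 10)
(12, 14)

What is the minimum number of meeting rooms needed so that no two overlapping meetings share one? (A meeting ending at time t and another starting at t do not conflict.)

Events (time:±→running): 0:+→1 2:+→2 5:-→1 5:+→2 6:+→3 6:+→4 6:+→5 … peak 5.

5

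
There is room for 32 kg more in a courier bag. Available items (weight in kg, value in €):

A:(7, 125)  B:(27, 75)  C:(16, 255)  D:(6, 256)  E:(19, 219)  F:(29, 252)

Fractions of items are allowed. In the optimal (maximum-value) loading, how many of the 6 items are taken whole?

Sort by value per unit weight and fill in that order.
Ratios (sorted): D 42.67, A 17.86, C 15.94, E 11.53, F 8.69, B 2.78
take D (6 @ 256); take A (7 @ 125); take C (16 @ 255); take 3/19 of E → 34.58. Capacity used 32/32.
3 item(s) taken whole; one partial (take 3/19 of E).

3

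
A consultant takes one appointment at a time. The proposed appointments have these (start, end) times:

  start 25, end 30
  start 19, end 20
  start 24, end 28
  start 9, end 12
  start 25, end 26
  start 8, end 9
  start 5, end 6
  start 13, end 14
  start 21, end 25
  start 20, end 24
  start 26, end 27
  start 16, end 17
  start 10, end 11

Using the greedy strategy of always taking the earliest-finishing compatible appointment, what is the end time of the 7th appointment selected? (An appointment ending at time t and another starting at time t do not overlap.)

24

Sort by end time and greedily take each interval whose start is ≥ the last chosen end.
Sorted by end: (5,6)  (8,9)  (10,11)  (9,12)  (13,14)  (16,17)  (19,20)  (20,24)  (21,25)  (25,26)  (26,27)  (24,28)  (25,30)
take (5,6); take (8,9); take (10,11); skip (9,12); take (13,14); take (16,17); take (19,20); take (20,24); take (25,26); take (26,27); skip (24,28).
Selected: (5,6) (8,9) (10,11) (13,14) (16,17) (19,20) (20,24) (25,26) (26,27)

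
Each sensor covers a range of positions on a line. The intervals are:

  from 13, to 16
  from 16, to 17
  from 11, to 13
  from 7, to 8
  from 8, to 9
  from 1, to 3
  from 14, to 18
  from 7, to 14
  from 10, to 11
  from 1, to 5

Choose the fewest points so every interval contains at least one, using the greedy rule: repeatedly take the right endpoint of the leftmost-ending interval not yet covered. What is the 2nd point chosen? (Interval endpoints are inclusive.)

Sort by right endpoint; whenever an interval is uncovered, place a point at its right end.
Sorted: [1,3] [1,5] [7,8] [8,9] [10,11] [11,13] [7,14] [13,16] [16,17] [14,18]
{[1,3],[1,5]} hit by 3; {[7,8],[8,9]} hit by 8; {[10,11],[11,13],[7,14]} hit by 11; {[13,16],[16,17],[14,18]} hit by 16.
Points: 3, 8, 11, 16 (4 total).

8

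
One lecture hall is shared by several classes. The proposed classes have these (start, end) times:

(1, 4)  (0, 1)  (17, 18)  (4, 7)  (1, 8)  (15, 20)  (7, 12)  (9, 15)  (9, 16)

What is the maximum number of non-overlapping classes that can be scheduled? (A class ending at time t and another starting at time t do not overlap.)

5

Sorted by end: (0,1)  (1,4)  (4,7)  (1,8)  (7,12)  (9,15)  (9,16)  (17,18)  (15,20)
take (0,1); take (1,4); take (4,7); take (7,12); skip (9,16); take (17,18).
Selected 5 classes.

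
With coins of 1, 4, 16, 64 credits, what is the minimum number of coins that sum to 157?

Greedy: take as many of the largest coin as possible, then repeat with the remainder.
157 = 2×64 + 1×16 + 3×4 + 1×1
Total coins = 2 + 1 + 3 + 1 = 7

7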